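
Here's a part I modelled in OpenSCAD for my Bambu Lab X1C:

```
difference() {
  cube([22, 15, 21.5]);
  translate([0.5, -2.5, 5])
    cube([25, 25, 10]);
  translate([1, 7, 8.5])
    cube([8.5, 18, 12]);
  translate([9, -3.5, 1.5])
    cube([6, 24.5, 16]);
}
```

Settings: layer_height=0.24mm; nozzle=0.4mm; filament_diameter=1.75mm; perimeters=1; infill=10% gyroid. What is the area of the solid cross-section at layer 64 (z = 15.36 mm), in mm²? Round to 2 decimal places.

176.00 mm²

At z = 15.36 mm: the cube is present — its section is the full 22×15 rectangle (area 330.00 mm²); the cube at (0.5, -2.5) does not reach this height (z outside [5, 15]); the cube at (1, 7) (footprint 8.5×18) is included at this height (area 153.00 mm²); the cube at (9, -3.5) (footprint 6×24.5) is included at this height (area 147.00 mm²); Subtracting the remaining from the first: starting from the 22×15 cube (330.00 mm²), the 8.5×18 cube at (1, 7) partially overlaps it — only the 68.00 mm² overlap (of its 153.00 mm²) is removed, clipping the outline; the 6×24.5 cube at (9, -3.5) partially overlaps it — only the 86.00 mm² overlap (of its 147.00 mm²) is removed, clipping the outline — area = 176.00 mm². Overall, the cross-section has 2 separate islands. Net area = 176.00 mm².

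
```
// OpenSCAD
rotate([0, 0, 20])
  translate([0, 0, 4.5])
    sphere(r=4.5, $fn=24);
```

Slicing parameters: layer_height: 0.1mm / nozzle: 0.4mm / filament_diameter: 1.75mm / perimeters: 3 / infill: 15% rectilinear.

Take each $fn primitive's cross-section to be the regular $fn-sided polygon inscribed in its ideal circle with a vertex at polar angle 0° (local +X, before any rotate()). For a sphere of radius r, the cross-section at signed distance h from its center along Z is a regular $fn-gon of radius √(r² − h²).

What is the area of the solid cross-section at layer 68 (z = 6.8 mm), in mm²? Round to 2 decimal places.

46.46 mm²

At z = 6.8 mm: the r=4.5 sphere slices to a regular 24-gon of circumradius 3.868 (√(r²−h²) with h=2.3 from center) (area = (24/2)·3.868²·sin(360°/24) = 46.46 mm²); (whole slice rotated 20° about Z — lengths, areas and connectivity unchanged). Overall, the cross-section is a single solid region. Net area = 46.46 mm².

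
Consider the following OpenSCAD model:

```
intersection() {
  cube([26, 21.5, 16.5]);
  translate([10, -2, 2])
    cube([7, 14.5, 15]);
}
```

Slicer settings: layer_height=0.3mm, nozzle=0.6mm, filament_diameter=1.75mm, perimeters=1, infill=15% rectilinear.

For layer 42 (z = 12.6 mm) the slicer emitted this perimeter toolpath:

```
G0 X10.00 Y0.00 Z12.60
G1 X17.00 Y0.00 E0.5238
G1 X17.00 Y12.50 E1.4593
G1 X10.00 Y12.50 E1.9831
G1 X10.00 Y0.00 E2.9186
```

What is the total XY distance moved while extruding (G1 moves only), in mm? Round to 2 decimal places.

Sum the Euclidean lengths of each G1 segment: total = 39.00 mm.

39.00 mm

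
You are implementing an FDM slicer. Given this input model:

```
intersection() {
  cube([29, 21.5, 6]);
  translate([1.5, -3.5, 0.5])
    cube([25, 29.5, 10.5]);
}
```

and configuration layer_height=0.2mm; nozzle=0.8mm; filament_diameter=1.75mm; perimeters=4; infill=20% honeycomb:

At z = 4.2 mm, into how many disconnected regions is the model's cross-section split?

At z = 4.2 mm: the cube (footprint 29×21.5) is included at this height; the 25×29.5 cube at (1.5, -3.5) contributes its full rectangle; Taking the intersection: the 25×29.5 cube at (1.5, -3.5) partially overlaps the 29×21.5 cube; clipping to the common part keeps 537.50 mm² — 1 connected region. The result has 1 disconnected region.

1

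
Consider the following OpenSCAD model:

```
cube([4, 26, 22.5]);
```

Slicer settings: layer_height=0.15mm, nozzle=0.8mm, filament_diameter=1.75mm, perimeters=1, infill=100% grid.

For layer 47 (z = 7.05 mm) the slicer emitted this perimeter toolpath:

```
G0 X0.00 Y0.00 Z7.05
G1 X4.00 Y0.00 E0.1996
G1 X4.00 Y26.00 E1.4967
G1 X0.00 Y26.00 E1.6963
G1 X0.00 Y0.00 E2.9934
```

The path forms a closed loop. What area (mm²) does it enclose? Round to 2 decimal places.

104.00 mm²

Apply the shoelace formula to the sequence of (X, Y) vertices; enclosed area = 104.00 mm².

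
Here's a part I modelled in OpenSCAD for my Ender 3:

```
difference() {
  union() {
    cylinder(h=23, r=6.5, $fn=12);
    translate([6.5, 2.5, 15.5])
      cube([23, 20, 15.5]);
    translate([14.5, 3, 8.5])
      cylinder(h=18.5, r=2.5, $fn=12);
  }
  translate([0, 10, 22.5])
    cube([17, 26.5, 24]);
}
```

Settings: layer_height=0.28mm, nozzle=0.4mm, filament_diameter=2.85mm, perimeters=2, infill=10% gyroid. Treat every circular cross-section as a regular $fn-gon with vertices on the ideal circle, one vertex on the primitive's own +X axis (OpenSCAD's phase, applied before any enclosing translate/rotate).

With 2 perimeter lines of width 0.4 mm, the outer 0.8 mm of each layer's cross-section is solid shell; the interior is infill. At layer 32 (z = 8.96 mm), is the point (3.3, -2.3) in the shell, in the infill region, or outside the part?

infill

At z = 8.96 mm: the r=6.5 cylinder gives a regular 12-gon of circumradius 6.5 (constant along its height); the cube at (6.5, 2.5) does not reach this height (z outside [15.5, 31]); the r=2.5 cylinder at (14.5, 3) gives a regular 12-gon of circumradius 2.5 (constant along its height); Combining (union): the 2 present regions are separate (no shared area or edge), so areas and boundary lengths simply add and each stays a separate island — 2 connected regions; the cube at (0, 10) is not intersected at this z (z outside [22.5, 46.5]); Taking the first minus the rest: none of the subtracted shapes is present at this height, so that combined region is unchanged — 2 connected regions. Overall, the cross-section has 2 separate islands. The nearest boundary edge runs (5.63, -3.25)→(3.25, -5.63); distance from the point to it = 2.32 mm. (Shell/infill is judged within the island containing the point — the largest one.) The point is inside the cross-section and 2.32 mm from the nearest boundary — more than the 0.8 mm shell width (2 × 0.4), so it's in the infill interior.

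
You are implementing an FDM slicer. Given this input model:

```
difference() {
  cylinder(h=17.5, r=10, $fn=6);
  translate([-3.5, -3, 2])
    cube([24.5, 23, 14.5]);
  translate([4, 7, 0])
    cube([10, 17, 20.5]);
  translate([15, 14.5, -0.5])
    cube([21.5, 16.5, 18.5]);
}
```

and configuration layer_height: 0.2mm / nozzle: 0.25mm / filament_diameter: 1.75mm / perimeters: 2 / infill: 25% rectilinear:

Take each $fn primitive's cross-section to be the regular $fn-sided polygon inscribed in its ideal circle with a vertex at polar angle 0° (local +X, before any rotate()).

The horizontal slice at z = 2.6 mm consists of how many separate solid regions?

At z = 2.6 mm: the cylinder: section is a regular 6-gon, circumradius r=10; the cube at (-3.5, -3) (footprint 24.5×23) is included at this height; the cube at (4, 7) is present — its section is the full 10×17 rectangle; the 21.5×16.5 cube at (15, 14.5) contributes its full rectangle; Subtracting the remaining from the first: starting from the r=10 cylinder, the 24.5×23 cube at (-3.5, -3) partially overlaps it — only the 133.16 mm² overlap (of its 563.50 mm²) is removed, clipping the outline; the 10×17 cube at (4, 7) misses the remaining region (no effect); the 21.5×16.5 cube at (15, 14.5) misses the remaining region (no effect) — 1 connected region. The result has 1 disconnected region.

1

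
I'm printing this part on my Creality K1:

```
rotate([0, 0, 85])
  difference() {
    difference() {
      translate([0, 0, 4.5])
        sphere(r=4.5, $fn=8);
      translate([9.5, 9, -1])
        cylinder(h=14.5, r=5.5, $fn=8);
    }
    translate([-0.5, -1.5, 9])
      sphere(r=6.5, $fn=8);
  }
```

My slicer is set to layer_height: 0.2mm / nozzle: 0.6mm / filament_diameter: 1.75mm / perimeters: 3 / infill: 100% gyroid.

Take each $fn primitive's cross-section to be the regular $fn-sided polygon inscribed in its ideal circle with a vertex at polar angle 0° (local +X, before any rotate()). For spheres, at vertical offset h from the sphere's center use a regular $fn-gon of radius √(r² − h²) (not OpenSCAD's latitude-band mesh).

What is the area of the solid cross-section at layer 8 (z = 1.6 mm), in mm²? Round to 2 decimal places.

33.49 mm²

At z = 1.6 mm: the r=4.5 sphere slices to a regular 8-gon of circumradius 3.441 (√(r²−h²) with h=2.9 from center) (area = (8/2)·3.441²·sin(360°/8) = 33.49 mm²); the cylinder at (9.5, 9): section is a regular 8-gon, circumradius r=5.5 (area = (8/2)·5.500²·sin(360°/8) = 85.56 mm²); Subtracting the remaining from the first: starting from the r=4.5 sphere (33.49 mm²), the r=5.5 cylinder at (9.5, 9) misses the remaining region (no effect) — area = 33.49 mm²; the sphere at (-0.5, -1.5) does not reach this height (|z−center|=7.400 > r=6.5); Taking the first minus the rest: none of the subtracted shapes is present at this height, so the result so far is unchanged — area = 33.49 mm²; (rotated 85° about Z; rotation is an isometry so areas/perimeters/island counts are preserved). Overall, the cross-section is a single solid region. Net area = 33.49 mm².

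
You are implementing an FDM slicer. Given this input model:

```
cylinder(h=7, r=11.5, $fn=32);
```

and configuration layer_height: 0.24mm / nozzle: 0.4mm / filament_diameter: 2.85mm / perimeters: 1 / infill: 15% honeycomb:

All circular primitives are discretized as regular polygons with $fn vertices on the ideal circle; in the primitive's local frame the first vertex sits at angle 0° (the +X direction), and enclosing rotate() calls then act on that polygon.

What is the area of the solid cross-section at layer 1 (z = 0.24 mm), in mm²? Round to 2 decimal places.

At z = 0.24 mm: the r=11.5 cylinder contributes a regular 32-gon of circumradius 11.5 (area = (32/2)·11.500²·sin(360°/32) = 412.81 mm²). Overall, the cross-section is a single solid region. Net area = 412.81 mm².

412.81 mm²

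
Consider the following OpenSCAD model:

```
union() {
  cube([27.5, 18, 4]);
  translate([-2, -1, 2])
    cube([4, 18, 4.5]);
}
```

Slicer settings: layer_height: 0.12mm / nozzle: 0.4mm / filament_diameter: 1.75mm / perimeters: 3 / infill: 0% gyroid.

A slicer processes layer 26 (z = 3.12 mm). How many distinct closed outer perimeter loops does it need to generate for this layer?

At z = 3.12 mm: the cube (footprint 27.5×18) is included at this height; the cube at (-2, -1) is present — its section is the full 4×18 rectangle; Merging all regions: the regions partially overlap (shared area 34.00 mm²), so overlapping operands fuse into one piece — 1 connected region. The result has 1 disconnected region.

1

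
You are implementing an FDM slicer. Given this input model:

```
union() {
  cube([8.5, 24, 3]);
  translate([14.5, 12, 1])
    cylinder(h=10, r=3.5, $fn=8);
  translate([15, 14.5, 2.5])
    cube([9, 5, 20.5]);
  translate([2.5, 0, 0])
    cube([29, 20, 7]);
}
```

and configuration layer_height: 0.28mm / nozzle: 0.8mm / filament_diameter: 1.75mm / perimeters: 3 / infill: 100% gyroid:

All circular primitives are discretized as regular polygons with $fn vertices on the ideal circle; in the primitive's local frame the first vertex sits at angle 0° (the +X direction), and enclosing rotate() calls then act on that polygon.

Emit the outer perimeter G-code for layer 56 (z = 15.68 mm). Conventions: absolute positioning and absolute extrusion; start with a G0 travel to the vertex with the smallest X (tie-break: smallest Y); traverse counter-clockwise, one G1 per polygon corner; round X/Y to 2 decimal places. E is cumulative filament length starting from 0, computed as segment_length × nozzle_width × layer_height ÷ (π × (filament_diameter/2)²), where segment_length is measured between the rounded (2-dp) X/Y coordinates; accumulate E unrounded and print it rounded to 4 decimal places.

At z = 15.68 mm: the cube does not reach this height (z outside [0, 3]); the cylinder at (14.5, 12) is absent (z outside [1, 11]); the cube at (15, 14.5) is present — its section is the full 9×5 rectangle; the cube at (2.5, 0) does not reach this height (z outside [0, 7]); Taking the union: only the 9×5 cube at (15, 14.5) is present, so the union is just that shape — 1 connected region. The outline is a single polygon with 4 vertices. Extrusion per mm of travel: 0.8 × 0.28 / (π × 0.875²) = 0.093128. Accumulating E over each segment gives final E = 2.6076.

G0 X15.00 Y14.50 Z15.68
G1 X24.00 Y14.50 E0.8382
G1 X24.00 Y19.50 E1.3038
G1 X15.00 Y19.50 E2.1420
G1 X15.00 Y14.50 E2.6076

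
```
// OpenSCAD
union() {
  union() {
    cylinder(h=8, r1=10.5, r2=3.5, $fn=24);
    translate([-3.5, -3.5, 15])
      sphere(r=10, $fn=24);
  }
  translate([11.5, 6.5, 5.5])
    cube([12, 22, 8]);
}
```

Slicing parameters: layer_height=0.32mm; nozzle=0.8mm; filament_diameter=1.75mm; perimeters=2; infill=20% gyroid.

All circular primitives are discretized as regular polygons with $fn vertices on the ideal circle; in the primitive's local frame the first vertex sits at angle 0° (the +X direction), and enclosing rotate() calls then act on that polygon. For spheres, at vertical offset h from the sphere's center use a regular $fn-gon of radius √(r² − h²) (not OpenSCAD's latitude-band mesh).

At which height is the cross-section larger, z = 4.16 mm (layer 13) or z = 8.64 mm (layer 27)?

layer 27 (z = 8.64 mm)

Layer 13 (z = 4.16): the cone contributes a regular 24-gon of circumradius 6.860 (interpolated between r1=10.5 and r2=3.5 at t=0.520) (area = (24/2)·6.860²·sin(360°/24) = 146.16 mm²); the sphere at (-3.5, -3.5) is not intersected at this z (|z−center|=10.840 > r=10); Merging all regions: only the cone is present, so the union is just that shape — area = 146.16 mm²; the cube at (11.5, 6.5) is not intersected at this z (z outside [5.5, 13.5]); Taking the union: only that combined region is present, so the union is just that shape — area = 146.16 mm². So its area = 146.16 mm². Layer 27 (z = 8.64): the cone does not reach this height (z outside [0, 8]); the r=10 sphere at (-3.5, -3.5) contributes a regular 24-gon of circumradius √(10²−6.36²) = 7.717 (area = (24/2)·7.717²·sin(360°/24) = 184.95 mm²); Taking the union: only the r=10 sphere at (-3.5, -3.5) is present, so the union is just that shape — area = 184.95 mm²; the 12×22 cube at (11.5, 6.5) contributes its full rectangle (area 264.00 mm²); Taking the union: the 2 present regions are separate (no shared area or edge), so areas and boundary lengths simply add and each stays a separate island — area = 448.95 mm². So its area = 448.95 mm². Layer 27 is larger (448.95 vs 146.16 mm²).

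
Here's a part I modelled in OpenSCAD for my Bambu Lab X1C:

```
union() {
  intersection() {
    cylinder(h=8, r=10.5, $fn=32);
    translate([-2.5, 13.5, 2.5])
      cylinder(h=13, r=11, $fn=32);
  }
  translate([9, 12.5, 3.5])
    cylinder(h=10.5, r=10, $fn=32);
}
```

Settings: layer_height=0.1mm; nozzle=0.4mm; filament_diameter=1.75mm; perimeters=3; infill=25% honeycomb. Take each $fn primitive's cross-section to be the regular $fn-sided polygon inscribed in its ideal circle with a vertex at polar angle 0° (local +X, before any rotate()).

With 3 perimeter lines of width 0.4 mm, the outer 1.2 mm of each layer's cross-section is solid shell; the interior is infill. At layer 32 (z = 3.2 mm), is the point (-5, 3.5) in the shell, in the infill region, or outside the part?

At z = 3.2 mm: the r=10.5 cylinder contributes a regular 32-gon of circumradius 10.5; the r=11 cylinder at (-2.5, 13.5) contributes a regular 32-gon of circumradius 11; Keeping only the common overlap: the r=11 cylinder at (-2.5, 13.5) partially overlaps the r=10.5 cylinder; clipping to the common part keeps 88.05 mm² — 1 connected region; the cylinder at (9, 12.5) is not intersected at this z (z outside [3.5, 14]); Taking the union: only that combined region is present, so the union is just that shape — 1 connected region. Overall, the cross-section is a single solid region. The nearest boundary edge runs (-4.65, 2.71)→(-6.71, 3.34); distance from the point to it = 0.65 mm. The point is inside the cross-section, 0.65 mm from the nearest boundary — within the 1.2 mm shell band (3 × 0.4).

shell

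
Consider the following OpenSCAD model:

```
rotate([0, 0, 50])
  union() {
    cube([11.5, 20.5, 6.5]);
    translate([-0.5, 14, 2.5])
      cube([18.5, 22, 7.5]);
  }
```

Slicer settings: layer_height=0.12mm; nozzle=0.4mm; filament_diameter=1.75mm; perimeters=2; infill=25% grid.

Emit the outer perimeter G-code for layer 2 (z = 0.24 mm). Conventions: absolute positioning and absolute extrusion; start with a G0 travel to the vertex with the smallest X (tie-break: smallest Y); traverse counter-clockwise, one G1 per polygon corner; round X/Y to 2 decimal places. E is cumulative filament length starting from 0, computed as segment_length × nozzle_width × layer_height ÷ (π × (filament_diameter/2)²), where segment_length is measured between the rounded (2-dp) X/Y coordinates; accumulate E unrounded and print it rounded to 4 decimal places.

At z = 0.24 mm: the cube is present — its section is the full 11.5×20.5 rectangle; the cube at (-0.5, 14) does not reach this height (z outside [2.5, 10]); Combining (union): only the 11.5×20.5 cube is present, so the union is just that shape — 1 connected region; (whole slice rotated 50° about Z — lengths, areas and connectivity unchanged). The outline is a single polygon with 4 vertices. Extrusion per mm of travel: 0.4 × 0.12 / (π × 0.875²) = 0.019956. Accumulating E over each segment gives final E = 1.2771.

G0 X-15.70 Y13.18 Z0.24
G1 X0.00 Y0.00 E0.4091
G1 X7.39 Y8.81 E0.6386
G1 X-8.31 Y21.99 E1.0476
G1 X-15.70 Y13.18 E1.2771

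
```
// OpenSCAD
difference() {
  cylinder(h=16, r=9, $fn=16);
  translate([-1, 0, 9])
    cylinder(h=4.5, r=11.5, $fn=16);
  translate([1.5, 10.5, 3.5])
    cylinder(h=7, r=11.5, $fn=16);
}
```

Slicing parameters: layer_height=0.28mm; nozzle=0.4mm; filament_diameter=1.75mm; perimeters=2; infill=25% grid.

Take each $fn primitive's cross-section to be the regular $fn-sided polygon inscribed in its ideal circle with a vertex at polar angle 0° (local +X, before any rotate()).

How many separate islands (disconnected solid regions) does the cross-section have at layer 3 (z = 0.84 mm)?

At z = 0.84 mm: the r=9 cylinder gives a regular 16-gon of circumradius 9 (constant along its height); the cylinder at (-1, 0) is not intersected at this z (z outside [9, 13.5]); the cylinder at (1.5, 10.5) is absent (z outside [3.5, 10.5]); After the difference (first − rest): none of the subtracted shapes is present at this height, so the r=9 cylinder is unchanged — 1 connected region. Overall, the cross-section is a single solid region. Island count = 1.

1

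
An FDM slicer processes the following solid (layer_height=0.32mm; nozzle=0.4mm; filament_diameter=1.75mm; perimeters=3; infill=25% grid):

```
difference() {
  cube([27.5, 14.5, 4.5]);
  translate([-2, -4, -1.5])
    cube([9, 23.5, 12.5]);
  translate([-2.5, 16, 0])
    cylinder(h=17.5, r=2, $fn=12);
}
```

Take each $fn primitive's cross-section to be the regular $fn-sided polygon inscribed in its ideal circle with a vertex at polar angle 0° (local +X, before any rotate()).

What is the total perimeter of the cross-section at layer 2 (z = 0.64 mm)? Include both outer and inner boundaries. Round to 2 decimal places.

70.00 mm

At z = 0.64 mm: the cube is present — its section is the full 27.5×14.5 rectangle (perimeter 84.00 mm); the cube at (-2, -4) is present — its section is the full 9×23.5 rectangle (perimeter 65.00 mm); the r=2 cylinder at (-2.5, 16) contributes a regular 12-gon of circumradius 2 (perimeter = 2·12·2.000·sin(180°/12) = 12.42 mm); Taking the first minus the rest: starting from the 27.5×14.5 cube, the 9×23.5 cube at (-2, -4) partially overlaps it — only the 101.50 mm² overlap (of its 211.50 mm²) is removed, clipping the outline; the r=2 cylinder at (-2.5, 16) misses the remaining region (no effect) — boundary = 70.00 mm. Overall, the cross-section is a single solid region. Total boundary length (outer) = 70.00 mm.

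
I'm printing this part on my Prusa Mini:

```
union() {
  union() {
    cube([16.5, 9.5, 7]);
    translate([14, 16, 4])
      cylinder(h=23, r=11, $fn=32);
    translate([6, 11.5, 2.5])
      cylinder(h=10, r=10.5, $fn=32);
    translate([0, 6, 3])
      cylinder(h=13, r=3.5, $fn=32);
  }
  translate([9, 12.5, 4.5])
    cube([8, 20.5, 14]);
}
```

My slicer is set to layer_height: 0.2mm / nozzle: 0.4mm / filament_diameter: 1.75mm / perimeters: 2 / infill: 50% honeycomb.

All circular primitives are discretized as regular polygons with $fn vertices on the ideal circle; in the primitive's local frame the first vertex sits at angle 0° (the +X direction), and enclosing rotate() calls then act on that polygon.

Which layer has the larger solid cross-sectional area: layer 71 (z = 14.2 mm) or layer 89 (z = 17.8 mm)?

layer 71 (z = 14.2 mm)

Layer 71 (z = 14.2): the cube is absent (z outside [0, 7]); the r=11 cylinder at (14, 16) contributes a regular 32-gon of circumradius 11 (area = (32/2)·11.000²·sin(360°/32) = 377.69 mm²); the cylinder at (6, 11.5) does not reach this height (z outside [2.5, 12.5]); the r=3.5 cylinder at (0, 6) gives a regular 32-gon of circumradius 3.5 (constant along its height) (area = (32/2)·3.500²·sin(360°/32) = 38.24 mm²); Merging all regions: the 2 present regions are separate (no shared area or edge), so areas and boundary lengths simply add and each stays a separate island — area = 415.93 mm²; the cube at (9, 12.5) is present — its section is the full 8×20.5 rectangle (area 164.00 mm²); Combining (union): the regions partially overlap — summed areas 579.93 mm² minus the doubly-counted overlap 113.34 mm² gives 466.59 mm² — area = 466.59 mm². So its area = 466.59 mm². Layer 89 (z = 17.8): the cube does not reach this height (z outside [0, 7]); the cylinder at (14, 16): section is a regular 32-gon, circumradius r=11 (area = (32/2)·11.000²·sin(360°/32) = 377.69 mm²); the cylinder at (6, 11.5) does not reach this height (z outside [2.5, 12.5]); the cylinder at (0, 6) does not reach this height (z outside [3, 16]); Merging all regions: only the r=11 cylinder at (14, 16) is present, so the union is just that shape — area = 377.69 mm²; the cube at (9, 12.5) is present — its section is the full 8×20.5 rectangle (area 164.00 mm²); Merging all regions: the regions partially overlap — summed areas 541.69 mm² minus the doubly-counted overlap 113.34 mm² gives 428.35 mm² — area = 428.35 mm². So its area = 428.35 mm². Layer 71 is larger (466.59 vs 428.35 mm²).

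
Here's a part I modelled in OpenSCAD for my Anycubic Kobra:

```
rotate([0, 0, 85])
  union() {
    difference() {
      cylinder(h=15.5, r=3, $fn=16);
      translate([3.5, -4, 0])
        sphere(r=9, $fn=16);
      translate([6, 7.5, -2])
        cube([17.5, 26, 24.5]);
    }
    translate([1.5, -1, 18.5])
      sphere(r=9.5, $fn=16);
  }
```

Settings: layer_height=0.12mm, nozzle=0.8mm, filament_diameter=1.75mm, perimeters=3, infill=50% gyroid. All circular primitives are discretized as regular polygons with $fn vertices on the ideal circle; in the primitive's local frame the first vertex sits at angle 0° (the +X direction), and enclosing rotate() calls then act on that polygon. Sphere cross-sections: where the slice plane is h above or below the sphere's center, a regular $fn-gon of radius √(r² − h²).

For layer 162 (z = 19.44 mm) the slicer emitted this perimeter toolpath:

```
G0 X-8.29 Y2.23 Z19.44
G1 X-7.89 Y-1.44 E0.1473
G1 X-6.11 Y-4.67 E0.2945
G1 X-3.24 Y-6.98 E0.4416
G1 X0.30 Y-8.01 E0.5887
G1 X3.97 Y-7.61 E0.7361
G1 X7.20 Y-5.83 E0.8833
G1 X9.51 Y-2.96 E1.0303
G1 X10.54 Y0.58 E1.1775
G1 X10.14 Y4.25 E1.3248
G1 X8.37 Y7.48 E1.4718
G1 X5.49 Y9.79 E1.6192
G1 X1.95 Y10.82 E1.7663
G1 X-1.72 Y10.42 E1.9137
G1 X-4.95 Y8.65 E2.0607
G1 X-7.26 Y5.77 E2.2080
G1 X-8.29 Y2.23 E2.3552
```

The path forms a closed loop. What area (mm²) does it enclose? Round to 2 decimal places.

273.52 mm²

Apply the shoelace formula to the sequence of (X, Y) vertices; enclosed area = 273.52 mm².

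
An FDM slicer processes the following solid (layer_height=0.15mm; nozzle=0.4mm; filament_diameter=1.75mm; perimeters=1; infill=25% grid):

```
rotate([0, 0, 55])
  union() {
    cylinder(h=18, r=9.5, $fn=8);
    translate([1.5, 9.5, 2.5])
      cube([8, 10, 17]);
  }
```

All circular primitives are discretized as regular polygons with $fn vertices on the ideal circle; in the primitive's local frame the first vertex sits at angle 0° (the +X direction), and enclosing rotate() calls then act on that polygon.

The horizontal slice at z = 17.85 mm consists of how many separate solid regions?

2

At z = 17.85 mm: the r=9.5 cylinder gives a regular 8-gon of circumradius 9.5 (constant along its height); the cube at (1.5, 9.5) is present — its section is the full 8×10 rectangle; Taking the union: the 2 present regions are separate (no shared area or edge), so areas and boundary lengths simply add and each stays a separate island — 2 connected regions; (rotated 55° about Z; rotation is an isometry so areas/perimeters/island counts are preserved). The result has 2 disconnected regions.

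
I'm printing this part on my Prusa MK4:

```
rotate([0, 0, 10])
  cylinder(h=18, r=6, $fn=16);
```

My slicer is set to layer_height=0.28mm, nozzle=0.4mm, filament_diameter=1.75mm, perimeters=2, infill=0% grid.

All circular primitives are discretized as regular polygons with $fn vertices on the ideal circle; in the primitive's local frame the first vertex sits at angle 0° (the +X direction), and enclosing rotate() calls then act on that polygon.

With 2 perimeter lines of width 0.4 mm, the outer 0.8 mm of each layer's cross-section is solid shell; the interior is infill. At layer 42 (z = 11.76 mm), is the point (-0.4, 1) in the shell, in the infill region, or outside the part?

At z = 11.76 mm: the cylinder: section is a regular 16-gon, circumradius r=6; (rotated 10° about Z; rotation is an isometry so areas/perimeters/island counts are preserved). Overall, the cross-section is a single solid region. Undo the 10° rotation: the query point maps to (-0.220, 1.054) in the un-rotated model frame. The nearest boundary edge runs (0.00, 6.00)→(-2.30, 5.54); distance from the point to it = 4.81 mm. The point is inside the cross-section and 4.81 mm from the nearest boundary — more than the 0.8 mm shell width (2 × 0.4), so it's in the infill interior.

infill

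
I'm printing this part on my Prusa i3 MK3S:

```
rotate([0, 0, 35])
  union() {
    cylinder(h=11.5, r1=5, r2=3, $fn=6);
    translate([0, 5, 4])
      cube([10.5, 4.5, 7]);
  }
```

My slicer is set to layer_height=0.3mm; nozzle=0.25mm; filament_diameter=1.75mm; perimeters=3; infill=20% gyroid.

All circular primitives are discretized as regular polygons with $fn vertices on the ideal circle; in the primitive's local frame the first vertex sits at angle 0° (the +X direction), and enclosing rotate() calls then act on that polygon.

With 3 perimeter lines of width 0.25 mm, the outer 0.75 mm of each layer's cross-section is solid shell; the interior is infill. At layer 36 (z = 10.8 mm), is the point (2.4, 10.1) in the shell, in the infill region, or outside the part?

infill

At z = 10.8 mm: the cone contributes a regular 6-gon of circumradius 3.122 (interpolated between r1=5 and r2=3 at t=0.939); the 10.5×4.5 cube at (0, 5) contributes its full rectangle; Taking the union: the 2 present regions are separate (no shared area or edge), so areas and boundary lengths simply add and each stays a separate island — 2 connected regions; (rotated 35° about Z; rotation is an isometry so areas/perimeters/island counts are preserved). Overall, the cross-section has 2 separate islands. Undo the 35° rotation: the query point maps to (7.759, 6.897) in the un-rotated model frame. The nearest boundary edge runs (10.50, 5.00)→(0.00, 5.00); distance from the point to it = 1.90 mm. (Shell/infill is judged within the island containing the point — the largest one.) The point is inside the cross-section and 1.90 mm from the nearest boundary — more than the 0.75 mm shell width (3 × 0.25), so it's in the infill interior.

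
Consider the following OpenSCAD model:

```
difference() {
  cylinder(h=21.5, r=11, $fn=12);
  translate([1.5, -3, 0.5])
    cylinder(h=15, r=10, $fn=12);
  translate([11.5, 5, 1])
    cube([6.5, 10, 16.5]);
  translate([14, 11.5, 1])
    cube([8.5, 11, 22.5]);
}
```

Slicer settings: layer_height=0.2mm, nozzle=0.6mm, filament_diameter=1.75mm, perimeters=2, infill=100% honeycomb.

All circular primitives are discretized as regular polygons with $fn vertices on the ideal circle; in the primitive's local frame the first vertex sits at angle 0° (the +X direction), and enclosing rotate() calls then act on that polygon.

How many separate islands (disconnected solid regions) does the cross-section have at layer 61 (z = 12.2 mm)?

1

At z = 12.2 mm: the r=11 cylinder contributes a regular 12-gon of circumradius 11; the cylinder at (1.5, -3): section is a regular 12-gon, circumradius r=10; the 6.5×10 cube at (11.5, 5) contributes its full rectangle; the 8.5×11 cube at (14, 11.5) contributes its full rectangle; After the difference (first − rest): starting from the r=11 cylinder, the r=10 cylinder at (1.5, -3) partially overlaps it — only the 260.12 mm² overlap (of its 300.00 mm²) is removed, clipping the outline; the 6.5×10 cube at (11.5, 5) misses the remaining region (no effect); the 8.5×11 cube at (14, 11.5) misses the remaining region (no effect) — 1 connected region. Overall, the cross-section is a single solid region. Island count = 1.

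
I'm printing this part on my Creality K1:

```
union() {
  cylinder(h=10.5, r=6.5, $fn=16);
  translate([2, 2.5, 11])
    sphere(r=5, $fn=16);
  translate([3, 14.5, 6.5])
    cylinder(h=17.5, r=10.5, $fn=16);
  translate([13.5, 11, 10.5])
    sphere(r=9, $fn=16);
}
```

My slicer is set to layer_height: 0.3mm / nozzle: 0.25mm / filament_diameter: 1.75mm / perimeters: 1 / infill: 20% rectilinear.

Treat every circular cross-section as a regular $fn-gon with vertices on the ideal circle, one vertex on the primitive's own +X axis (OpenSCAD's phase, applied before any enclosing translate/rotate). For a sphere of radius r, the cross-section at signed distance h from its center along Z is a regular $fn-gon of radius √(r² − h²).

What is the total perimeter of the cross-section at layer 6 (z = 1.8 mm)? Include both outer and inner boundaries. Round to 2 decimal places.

At z = 1.8 mm: the r=6.5 cylinder gives a regular 16-gon of circumradius 6.5 (constant along its height) (perimeter = 2·16·6.500·sin(180°/16) = 40.58 mm); the sphere at (2, 2.5) is absent (|z−center|=9.200 > r=5); the cylinder at (3, 14.5) is absent (z outside [6.5, 24]); the r=9 sphere at (13.5, 11) contributes a regular 16-gon of circumradius √(9²−8.7²) = 2.304 (perimeter = 2·16·2.304·sin(180°/16) = 14.39 mm); Taking the union: the 2 present regions are separate (no shared area or edge), so areas and boundary lengths simply add and each stays a separate island — boundary = 54.96 mm. Overall, the cross-section has 2 separate islands. Total boundary length (outer) = 54.96 mm.

54.96 mm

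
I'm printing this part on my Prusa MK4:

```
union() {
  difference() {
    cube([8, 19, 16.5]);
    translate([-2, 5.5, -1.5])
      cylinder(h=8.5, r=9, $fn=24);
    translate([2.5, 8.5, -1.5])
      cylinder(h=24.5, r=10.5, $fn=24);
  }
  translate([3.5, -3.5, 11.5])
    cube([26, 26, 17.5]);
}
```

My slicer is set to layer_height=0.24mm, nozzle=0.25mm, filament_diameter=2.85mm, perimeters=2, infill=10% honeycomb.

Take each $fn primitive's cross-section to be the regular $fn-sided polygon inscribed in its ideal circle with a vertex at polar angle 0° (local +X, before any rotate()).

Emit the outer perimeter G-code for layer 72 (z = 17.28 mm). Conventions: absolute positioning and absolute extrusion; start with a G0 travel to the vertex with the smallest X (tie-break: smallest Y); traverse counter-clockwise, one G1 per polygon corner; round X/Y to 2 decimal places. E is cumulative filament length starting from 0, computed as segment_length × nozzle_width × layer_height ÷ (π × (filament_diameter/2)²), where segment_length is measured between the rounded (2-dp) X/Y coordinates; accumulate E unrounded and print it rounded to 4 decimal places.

At z = 17.28 mm: the cube is not intersected at this z (z outside [0, 16.5]); the cylinder at (-2, 5.5) is not intersected at this z (z outside [-1.5, 7]); the r=10.5 cylinder at (2.5, 8.5) gives a regular 24-gon of circumradius 10.5 (constant along its height); Subtracting the remaining from the first: the first operand is absent here, so nothing remains; the cube at (3.5, -3.5) is present — its section is the full 26×26 rectangle; Merging all regions: only the 26×26 cube at (3.5, -3.5) is present, so the union is just that shape — 1 connected region. The outline is a single polygon with 4 vertices. Extrusion per mm of travel: 0.25 × 0.24 / (π × 1.425²) = 0.009405. Accumulating E over each segment gives final E = 0.9781.

G0 X3.50 Y-3.50 Z17.28
G1 X29.50 Y-3.50 E0.2445
G1 X29.50 Y22.50 E0.4891
G1 X3.50 Y22.50 E0.7336
G1 X3.50 Y-3.50 E0.9781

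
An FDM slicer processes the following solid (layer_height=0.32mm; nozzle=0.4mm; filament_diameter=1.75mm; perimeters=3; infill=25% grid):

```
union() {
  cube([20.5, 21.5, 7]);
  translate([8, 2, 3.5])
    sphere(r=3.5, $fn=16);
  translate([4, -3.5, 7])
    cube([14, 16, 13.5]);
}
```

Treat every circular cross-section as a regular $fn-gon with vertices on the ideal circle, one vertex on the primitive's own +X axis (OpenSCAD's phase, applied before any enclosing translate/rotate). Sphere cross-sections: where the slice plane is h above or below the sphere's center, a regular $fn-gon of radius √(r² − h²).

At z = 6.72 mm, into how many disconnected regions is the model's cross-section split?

At z = 6.72 mm: the cube is present — its section is the full 20.5×21.5 rectangle; the r=3.5 sphere at (8, 2) slices to a regular 16-gon of circumradius 1.372 (√(r²−h²) with h=3.22 from center); the cube at (4, -3.5) does not reach this height (z outside [7, 20.5]); Taking the union: the r=3.5 sphere at (8, 2) lies entirely inside the 20.5×21.5 cube, so the union is just the 20.5×21.5 cube — 1 connected region. The result has 1 disconnected region.

1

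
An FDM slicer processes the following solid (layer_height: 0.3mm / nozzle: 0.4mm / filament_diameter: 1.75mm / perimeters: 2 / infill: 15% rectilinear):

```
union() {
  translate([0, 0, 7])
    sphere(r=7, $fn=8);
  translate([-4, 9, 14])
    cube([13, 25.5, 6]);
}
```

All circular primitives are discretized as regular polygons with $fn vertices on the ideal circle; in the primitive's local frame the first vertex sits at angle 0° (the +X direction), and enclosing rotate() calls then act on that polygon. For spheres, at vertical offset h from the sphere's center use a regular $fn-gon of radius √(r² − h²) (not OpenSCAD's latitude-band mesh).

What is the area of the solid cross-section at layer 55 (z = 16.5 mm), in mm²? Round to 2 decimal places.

At z = 16.5 mm: the sphere is absent (|z−center|=9.500 > r=7); the cube at (-4, 9) (footprint 13×25.5) is included at this height (area 331.50 mm²); Merging all regions: only the 13×25.5 cube at (-4, 9) is present, so the union is just that shape — area = 331.50 mm². Overall, the cross-section is a single solid region. Net area = 331.50 mm².

331.50 mm²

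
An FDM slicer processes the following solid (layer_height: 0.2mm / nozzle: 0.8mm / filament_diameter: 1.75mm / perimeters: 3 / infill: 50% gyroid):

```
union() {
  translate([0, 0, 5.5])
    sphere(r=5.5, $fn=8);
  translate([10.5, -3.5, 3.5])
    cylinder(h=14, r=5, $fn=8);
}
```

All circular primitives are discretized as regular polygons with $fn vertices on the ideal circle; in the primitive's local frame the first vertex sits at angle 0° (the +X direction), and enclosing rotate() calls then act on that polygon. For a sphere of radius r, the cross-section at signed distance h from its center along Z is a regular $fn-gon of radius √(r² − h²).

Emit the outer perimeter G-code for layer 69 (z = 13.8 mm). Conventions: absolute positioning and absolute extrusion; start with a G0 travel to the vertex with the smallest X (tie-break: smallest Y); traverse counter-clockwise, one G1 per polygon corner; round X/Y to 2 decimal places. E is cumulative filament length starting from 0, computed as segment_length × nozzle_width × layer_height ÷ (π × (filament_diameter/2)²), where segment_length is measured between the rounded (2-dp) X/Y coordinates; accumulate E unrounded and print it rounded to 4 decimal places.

G0 X5.50 Y-3.50 Z13.80
G1 X6.96 Y-7.04 E0.2547
G1 X10.50 Y-8.50 E0.5094
G1 X14.04 Y-7.04 E0.7642
G1 X15.50 Y-3.50 E1.0189
G1 X14.04 Y0.04 E1.2736
G1 X10.50 Y1.50 E1.5283
G1 X6.96 Y0.04 E1.7831
G1 X5.50 Y-3.50 E2.0378

At z = 13.8 mm: the sphere is absent (|z−center|=8.300 > r=5.5); the cylinder at (10.5, -3.5): section is a regular 8-gon, circumradius r=5; Taking the union: only the r=5 cylinder at (10.5, -3.5) is present, so the union is just that shape — 1 connected region. The outline is a single polygon with 8 vertices. Extrusion per mm of travel: 0.8 × 0.2 / (π × 0.875²) = 0.066520. Accumulating E over each segment gives final E = 2.0378.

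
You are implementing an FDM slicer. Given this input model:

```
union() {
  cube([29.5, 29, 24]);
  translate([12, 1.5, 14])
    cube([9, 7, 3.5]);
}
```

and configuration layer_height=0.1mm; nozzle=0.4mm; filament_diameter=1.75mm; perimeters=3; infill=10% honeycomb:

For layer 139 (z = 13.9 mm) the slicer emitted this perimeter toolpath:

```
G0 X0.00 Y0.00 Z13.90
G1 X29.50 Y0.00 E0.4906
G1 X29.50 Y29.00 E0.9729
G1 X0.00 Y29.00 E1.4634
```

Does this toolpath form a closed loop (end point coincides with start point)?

no

Start point (G0): (0.00, 0.00). End point (last G1): the path does not return to the start — open.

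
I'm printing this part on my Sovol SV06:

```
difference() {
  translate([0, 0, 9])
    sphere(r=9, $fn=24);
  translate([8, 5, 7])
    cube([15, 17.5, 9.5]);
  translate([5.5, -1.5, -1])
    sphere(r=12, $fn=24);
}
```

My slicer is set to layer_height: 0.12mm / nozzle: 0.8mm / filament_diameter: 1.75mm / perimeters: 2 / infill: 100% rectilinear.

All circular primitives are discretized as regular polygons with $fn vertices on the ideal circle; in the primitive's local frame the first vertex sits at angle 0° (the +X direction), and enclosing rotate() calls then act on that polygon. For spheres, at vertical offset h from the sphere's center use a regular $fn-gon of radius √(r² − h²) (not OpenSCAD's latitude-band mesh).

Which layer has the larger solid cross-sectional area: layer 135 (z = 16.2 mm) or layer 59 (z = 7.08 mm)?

layer 59 (z = 7.08 mm)

Layer 135 (z = 16.2): the sphere: section is a regular 24-gon, circumradius = √(r²−h²) = √(9²−7.2²) = 5.400 (area = (24/2)·5.400²·sin(360°/24) = 90.57 mm²); the 15×17.5 cube at (8, 5) contributes its full rectangle (area 262.50 mm²); the sphere at (5.5, -1.5) does not reach this height (|z−center|=17.200 > r=12); Subtracting the remaining from the first: starting from the r=9 sphere (90.57 mm²), the 15×17.5 cube at (8, 5) misses the remaining region (no effect) — area = 90.57 mm². So its area = 90.57 mm². Layer 59 (z = 7.08): the r=9 sphere contributes a regular 24-gon of circumradius √(9²−1.92²) = 8.793 (area = (24/2)·8.793²·sin(360°/24) = 240.12 mm²); the cube at (8, 5) is present — its section is the full 15×17.5 rectangle (area 262.50 mm²); the r=12 sphere at (5.5, -1.5) contributes a regular 24-gon of circumradius √(12²−8.08²) = 8.872 (area = (24/2)·8.872²·sin(360°/24) = 244.47 mm²); Subtracting the remaining from the first: starting from the r=9 sphere (240.12 mm²), the 15×17.5 cube at (8, 5) misses the remaining region (no effect); the r=12 sphere at (5.5, -1.5) partially overlaps it — only the 143.90 mm² overlap (of its 244.47 mm²) is removed, clipping the outline — area = 96.22 mm². So its area = 96.22 mm². Layer 59 is larger (96.22 vs 90.57 mm²).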